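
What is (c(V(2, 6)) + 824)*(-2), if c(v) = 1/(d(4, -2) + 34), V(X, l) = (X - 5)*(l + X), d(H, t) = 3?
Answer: -60978/37 ≈ -1648.1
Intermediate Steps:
V(X, l) = (-5 + X)*(X + l)
c(v) = 1/37 (c(v) = 1/(3 + 34) = 1/37)
(c(V(2, 6)) + 824)*(-2) = (1/37 + 824)*(-2) = (30489/37)*(-2) = -60978/37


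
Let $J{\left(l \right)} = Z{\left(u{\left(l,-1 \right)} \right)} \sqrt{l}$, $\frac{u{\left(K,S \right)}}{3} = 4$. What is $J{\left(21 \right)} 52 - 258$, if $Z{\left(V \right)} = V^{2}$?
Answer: $-258 + 7488 \sqrt{21} \approx 34056.0$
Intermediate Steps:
$u{\left(K,S \right)} = 12$ ($u{\left(K,S \right)} = 3 \cdot 4 = 12$)
$J{\left(l \right)} = 144 \sqrt{l}$ ($J{\left(l \right)} = 12^{2} \sqrt{l} = 144 \sqrt{l}$)
$J{\left(21 \right)} 52 - 258 = 144 \sqrt{21} \cdot 52 - 258 = 7488 \sqrt{21} - 258 = -258 + 7488 \sqrt{21}$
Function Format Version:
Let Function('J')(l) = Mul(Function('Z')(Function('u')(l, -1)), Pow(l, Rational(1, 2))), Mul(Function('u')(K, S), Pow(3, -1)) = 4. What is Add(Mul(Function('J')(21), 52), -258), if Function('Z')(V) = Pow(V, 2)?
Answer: Add(-258, Mul(7488, Pow(21, Rational(1, 2)))) ≈ 34056.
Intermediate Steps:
Function('u')(K, S) = 12 (Function('u')(K, S) = Mul(3, 4) = 12)
Function('J')(l) = Mul(144, Pow(l, Rational(1, 2))) (Function('J')(l) = Mul(Pow(12, 2), Pow(l, Rational(1, 2))) = Mul(144, Pow(l, Rational(1, 2))))
Add(Mul(Function('J')(21), 52), -258) = Add(Mul(Mul(144, Pow(21, Rational(1, 2))), 52), -258) = Add(Mul(7488, Pow(21, Rational(1, 2))), -258) = Add(-258, Mul(7488, Pow(21, Rational(1, 2))))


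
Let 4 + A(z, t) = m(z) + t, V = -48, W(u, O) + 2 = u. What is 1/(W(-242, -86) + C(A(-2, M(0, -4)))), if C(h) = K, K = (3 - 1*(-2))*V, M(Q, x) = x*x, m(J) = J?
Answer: -1/484 ≈ -0.0020661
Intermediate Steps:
M(Q, x) = x²
W(u, O) = -2 + u
A(z, t) = -4 + t + z (A(z, t) = -4 + (z + t) = -4 + (t + z) = -4 + t + z)
K = -240 (K = (3 - 1*(-2))*(-48) = (3 + 2)*(-48) = 5*(-48) = -240)
C(h) = -240
1/(W(-242, -86) + C(A(-2, M(0, -4)))) = 1/((-2 - 242) - 240) = 1/(-244 - 240) = 1/(-484) = -1/484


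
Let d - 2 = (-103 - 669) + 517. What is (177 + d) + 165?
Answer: 89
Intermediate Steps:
d = -253 (d = 2 + ((-103 - 669) + 517) = 2 + (-772 + 517) = 2 - 255 = -253)
(177 + d) + 165 = (177 - 253) + 165 = -76 + 165 = 89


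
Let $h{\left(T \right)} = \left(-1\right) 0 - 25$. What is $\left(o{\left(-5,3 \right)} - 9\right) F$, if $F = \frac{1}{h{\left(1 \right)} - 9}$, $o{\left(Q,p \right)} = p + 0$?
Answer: $\frac{3}{17} \approx 0.17647$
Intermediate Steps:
$o{\left(Q,p \right)} = p$
$h{\left(T \right)} = -25$ ($h{\left(T \right)} = 0 - 25 = -25$)
$F = - \frac{1}{34}$ ($F = \frac{1}{-25 - 9} = \frac{1}{-34} = - \frac{1}{34} \approx -0.029412$)
$\left(o{\left(-5,3 \right)} - 9\right) F = \left(3 - 9\right) \left(- \frac{1}{34}\right) = \left(-6\right) \left(- \frac{1}{34}\right) = \frac{3}{17}$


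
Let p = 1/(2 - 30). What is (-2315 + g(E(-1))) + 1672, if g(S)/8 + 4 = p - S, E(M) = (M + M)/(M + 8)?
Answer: -673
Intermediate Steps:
E(M) = 2*M/(8 + M) (E(M) = (2*M)/(8 + M) = 2*M/(8 + M))
p = -1/28 (p = 1/(-28) = -1/28 ≈ -0.035714)
g(S) = -226/7 - 8*S (g(S) = -32 + 8*(-1/28 - S) = -32 + (-2/7 - 8*S) = -226/7 - 8*S)
(-2315 + g(E(-1))) + 1672 = (-2315 + (-226/7 - 16*(-1)/(8 - 1))) + 1672 = (-2315 + (-226/7 - 16*(-1)/7)) + 1672 = (-2315 + (-226/7 - 8*(-2/7))) + 1672 = (-2315 + (-226/7 + 16/7)) + 1672 = (-2315 - 30) + 1672 = -2345 + 1672 = -673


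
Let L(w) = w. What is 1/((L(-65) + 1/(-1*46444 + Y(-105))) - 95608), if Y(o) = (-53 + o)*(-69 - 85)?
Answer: -22112/2115521377 ≈ -1.0452e-5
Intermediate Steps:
Y(o) = 8162 - 154*o (Y(o) = (-53 + o)*(-154) = 8162 - 154*o)
1/((L(-65) + 1/(-1*46444 + Y(-105))) - 95608) = 1/((-65 + 1/(-1*46444 + (8162 - 154*(-105)))) - 95608) = 1/((-65 + 1/(-46444 + (8162 + 16170))) - 95608) = 1/((-65 + 1/(-46444 + 24332)) - 95608) = 1/((-65 + 1/(-22112)) - 95608) = 1/((-65 - 1/22112) - 95608) = 1/(-1437281/22112 - 95608) = 1/(-2115521377/22112) = -22112/2115521377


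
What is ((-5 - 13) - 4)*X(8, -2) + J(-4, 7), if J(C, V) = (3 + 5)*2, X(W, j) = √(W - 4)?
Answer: -28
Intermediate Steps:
X(W, j) = √(-4 + W)
J(C, V) = 16 (J(C, V) = 8*2 = 16)
((-5 - 13) - 4)*X(8, -2) + J(-4, 7) = ((-5 - 13) - 4)*√(-4 + 8) + 16 = (-18 - 4)*√4 + 16 = -22*2 + 16 = -44 + 16 = -28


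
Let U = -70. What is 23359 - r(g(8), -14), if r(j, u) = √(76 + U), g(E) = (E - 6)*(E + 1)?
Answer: 23359 - √6 ≈ 23357.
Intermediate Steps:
g(E) = (1 + E)*(-6 + E) (g(E) = (-6 + E)*(1 + E) = (1 + E)*(-6 + E))
r(j, u) = √6 (r(j, u) = √(76 - 70) = √6)
23359 - r(g(8), -14) = 23359 - √6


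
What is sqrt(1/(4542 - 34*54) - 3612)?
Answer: I*sqrt(26448636126)/2706 ≈ 60.1*I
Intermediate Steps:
sqrt(1/(4542 - 34*54) - 3612) = sqrt(1/(4542 - 1836) - 3612) = sqrt(1/2706 - 3612) = sqrt(-9774071/2706) = I*sqrt(26448636126)/2706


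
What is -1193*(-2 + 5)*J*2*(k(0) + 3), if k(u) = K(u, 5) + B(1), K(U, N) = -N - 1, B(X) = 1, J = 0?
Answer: 0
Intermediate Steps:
K(U, N) = -1 - N
k(u) = -5 (k(u) = (-1 - 1*5) + 1 = (-1 - 5) + 1 = -6 + 1 = -5)
-1193*(-2 + 5)*J*2*(k(0) + 3) = -1193*(-2 + 5)*0*2*(-5 + 3) = -1193*3*0*2*(-2) = -0*(-4) = -1193*0 = 0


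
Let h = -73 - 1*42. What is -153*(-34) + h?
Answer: 5087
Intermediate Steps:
h = -115 (h = -73 - 42 = -115)
-153*(-34) + h = -153*(-34) - 115 = 5202 - 115 = 5087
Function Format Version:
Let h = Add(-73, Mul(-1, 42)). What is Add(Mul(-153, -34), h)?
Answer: 5087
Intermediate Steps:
h = -115 (h = Add(-73, -42) = -115)
Add(Mul(-153, -34), h) = Add(Mul(-153, -34), -115) = Add(5202, -115) = 5087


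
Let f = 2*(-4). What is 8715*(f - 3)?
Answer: -95865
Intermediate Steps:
f = -8
8715*(f - 3) = 8715*(-8 - 3) = 8715*(-11) = -95865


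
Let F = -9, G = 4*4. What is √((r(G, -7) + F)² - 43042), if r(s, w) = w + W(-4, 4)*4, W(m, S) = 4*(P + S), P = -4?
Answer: 3*I*√4754 ≈ 206.85*I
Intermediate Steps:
W(m, S) = -16 + 4*S (W(m, S) = 4*(-4 + S) = -16 + 4*S)
G = 16
r(s, w) = w (r(s, w) = w + (-16 + 4*4)*4 = w + (-16 + 16)*4 = w + 0*4 = w + 0 = w)
√((r(G, -7) + F)² - 43042) = √((-7 - 9)² - 43042) = √((-16)² - 43042) = √(256 - 43042) = √(-42786) = 3*I*√4754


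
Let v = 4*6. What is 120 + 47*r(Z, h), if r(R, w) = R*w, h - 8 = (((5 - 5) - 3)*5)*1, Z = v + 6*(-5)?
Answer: 2094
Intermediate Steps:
v = 24
Z = -6 (Z = 24 + 6*(-5) = 24 - 30 = -6)
h = -7 (h = 8 + (((5 - 5) - 3)*5)*1 = 8 + ((0 - 3)*5)*1 = 8 - 3*5*1 = 8 - 15*1 = 8 - 15 = -7)
120 + 47*r(Z, h) = 120 + 47*(-6*(-7)) = 120 + 47*42 = 120 + 1974 = 2094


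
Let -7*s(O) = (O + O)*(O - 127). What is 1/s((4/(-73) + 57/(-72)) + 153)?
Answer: -10743264/11747605537 ≈ -0.00091451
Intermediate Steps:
s(O) = -2*O*(-127 + O)/7 (s(O) = -(O + O)*(O - 127)/7 = -2*O*(-127 + O)/7)
1/s((4/(-73) + 57/(-72)) + 153) = 1/(2*((4/(-73) + 57/(-72)) + 153)*(127 - ((4/(-73) + 57/(-72)) + 153))/7) = 1/(2*((4*(-1/73) + 57*(-1/72)) + 153)*(127 - ((4*(-1/73) + 57*(-1/72)) + 153))/7) = 1/(2*((-4/73 - 19/24) + 153)*(127 - ((-4/73 - 19/24) + 153))/7) = 1/(2*(-1483/1752 + 153)*(127 - (-1483/1752 + 153))/7) = 1/((2/7)*(266573/1752)*(127 - 1*266573/1752)) = 1/((2/7)*(266573/1752)*(127 - 266573/1752)) = 1/((2/7)*(266573/1752)*(-44069/1752)) = 1/(-11747605537/10743264) = -10743264/11747605537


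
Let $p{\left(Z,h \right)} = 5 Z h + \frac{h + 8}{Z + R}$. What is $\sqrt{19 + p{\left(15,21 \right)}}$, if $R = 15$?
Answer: $\frac{\sqrt{1435470}}{30} \approx 39.937$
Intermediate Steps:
$p{\left(Z,h \right)} = \frac{8 + h}{15 + Z} + 5 Z h$ ($p{\left(Z,h \right)} = 5 Z h + \frac{h + 8}{Z + 15} = 5 Z h + \frac{8 + h}{15 + Z} = \frac{8 + h}{15 + Z} + 5 Z h$)
$\sqrt{19 + p{\left(15,21 \right)}} = \sqrt{19 + \frac{8 + 21 + 5 \cdot 21 \cdot 15^{2} + 75 \cdot 15 \cdot 21}{15 + 15}} = \sqrt{19 + \frac{8 + 21 + 5 \cdot 21 \cdot 225 + 23625}{30}} = \sqrt{19 + \frac{8 + 21 + 23625 + 23625}{30}} = \sqrt{19 + \frac{1}{30} \cdot 47279} = \sqrt{19 + \frac{47279}{30}} = \sqrt{\frac{47849}{30}} = \frac{\sqrt{1435470}}{30}$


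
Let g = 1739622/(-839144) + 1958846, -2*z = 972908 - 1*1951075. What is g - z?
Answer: 616670321839/419572 ≈ 1.4698e+6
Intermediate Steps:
z = 978167/2 (z = -(972908 - 1*1951075)/2 = -(972908 - 1951075)/2 = -½*(-978167) = 978167/2 ≈ 4.8908e+5)
g = 821876064101/419572 (g = 1739622*(-1/839144) + 1958846 = -869811/419572 + 1958846 = 821876064101/419572 ≈ 1.9588e+6)
g - z = 821876064101/419572 - 1*978167/2 = 821876064101/419572 - 978167/2 = 616670321839/419572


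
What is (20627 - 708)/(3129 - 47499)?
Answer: -19919/44370 ≈ -0.44893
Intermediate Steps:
(20627 - 708)/(3129 - 47499) = 19919/(-44370) = 19919*(-1/44370) = -19919/44370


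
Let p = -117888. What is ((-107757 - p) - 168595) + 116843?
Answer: -41621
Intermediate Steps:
((-107757 - p) - 168595) + 116843 = ((-107757 - 1*(-117888)) - 168595) + 116843 = ((-107757 + 117888) - 168595) + 116843 = (10131 - 168595) + 116843 = -158464 + 116843 = -41621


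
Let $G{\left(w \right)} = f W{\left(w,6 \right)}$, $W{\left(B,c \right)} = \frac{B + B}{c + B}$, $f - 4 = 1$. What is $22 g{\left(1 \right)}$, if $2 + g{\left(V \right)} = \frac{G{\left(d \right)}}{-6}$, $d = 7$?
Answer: $- \frac{2486}{39} \approx -63.744$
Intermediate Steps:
$f = 5$ ($f = 4 + 1 = 5$)
$W{\left(B,c \right)} = \frac{2 B}{B + c}$
$G{\left(w \right)} = \frac{10 w}{6 + w}$ ($G{\left(w \right)} = 5 \frac{2 w}{w + 6} = 5 \frac{2 w}{6 + w} = \frac{10 w}{6 + w}$)
$g{\left(V \right)} = - \frac{113}{39}$ ($g{\left(V \right)} = -2 + \frac{10 \cdot 7 \frac{1}{6 + 7}}{-6} = -2 + 10 \cdot 7 \cdot \frac{1}{13} \left(- \frac{1}{6}\right) = -2 + \frac{70}{13} \left(- \frac{1}{6}\right) = -2 - \frac{35}{39} = - \frac{113}{39}$)
$22 g{\left(1 \right)} = 22 \left(- \frac{113}{39}\right) = - \frac{2486}{39}$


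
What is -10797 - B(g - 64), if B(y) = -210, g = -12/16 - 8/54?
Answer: -10587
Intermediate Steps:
g = -97/108 (g = -12*1/16 - 8*1/54 = -¾ - 4/27 = -97/108 ≈ -0.89815)
-10797 - B(g - 64) = -10797 - 1*(-210) = -10797 + 210 = -10587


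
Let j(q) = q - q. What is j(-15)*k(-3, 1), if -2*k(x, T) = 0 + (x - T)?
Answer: 0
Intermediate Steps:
j(q) = 0
k(x, T) = T/2 - x/2 (k(x, T) = -(0 + (x - T))/2 = -(x - T)/2 = T/2 - x/2)
j(-15)*k(-3, 1) = 0*((½)*1 - ½*(-3)) = 0*(½ + 3/2) = 0*2 = 0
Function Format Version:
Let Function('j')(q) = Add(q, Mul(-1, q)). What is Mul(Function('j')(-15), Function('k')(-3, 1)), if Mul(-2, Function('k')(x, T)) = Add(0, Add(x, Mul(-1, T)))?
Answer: 0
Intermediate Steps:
Function('j')(q) = 0
Function('k')(x, T) = Add(Mul(Rational(1, 2), T), Mul(Rational(-1, 2), x)) (Function('k')(x, T) = Mul(Rational(-1, 2), Add(0, Add(x, Mul(-1, T)))) = Mul(Rational(-1, 2), Add(x, Mul(-1, T))) = Add(Mul(Rational(1, 2), T), Mul(Rational(-1, 2), x)))
Mul(Function('j')(-15), Function('k')(-3, 1)) = Mul(0, Add(Mul(Rational(1, 2), 1), Mul(Rational(-1, 2), -3))) = Mul(0, Add(Rational(1, 2), Rational(3, 2))) = Mul(0, 2) = 0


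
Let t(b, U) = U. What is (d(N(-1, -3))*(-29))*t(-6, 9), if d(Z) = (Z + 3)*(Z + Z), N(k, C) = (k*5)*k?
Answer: -20880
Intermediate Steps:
N(k, C) = 5*k² (N(k, C) = (5*k)*k = 5*k²)
d(Z) = 2*Z*(3 + Z) (d(Z) = (3 + Z)*(2*Z) = 2*Z*(3 + Z))
(d(N(-1, -3))*(-29))*t(-6, 9) = ((2*(5*(-1)²)*(3 + 5*(-1)²))*(-29))*9 = ((2*(5*1)*(3 + 5*1))*(-29))*9 = ((2*5*(3 + 5))*(-29))*9 = ((2*5*8)*(-29))*9 = (80*(-29))*9 = -2320*9 = -20880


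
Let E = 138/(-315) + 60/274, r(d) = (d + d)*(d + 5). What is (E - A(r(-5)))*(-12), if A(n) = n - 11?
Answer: -620332/4795 ≈ -129.37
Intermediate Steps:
r(d) = 2*d*(5 + d) (r(d) = (2*d)*(5 + d) = 2*d*(5 + d))
A(n) = -11 + n
E = -3152/14385 (E = 138*(-1/315) + 60*(1/274) = -46/105 + 30/137 = -3152/14385 ≈ -0.21912)
(E - A(r(-5)))*(-12) = (-3152/14385 - (-11 + 2*(-5)*(5 - 5)))*(-12) = (-3152/14385 - (-11 + 2*(-5)*0))*(-12) = (-3152/14385 - (-11 + 0))*(-12) = (-3152/14385 - 1*(-11))*(-12) = (-3152/14385 + 11)*(-12) = (155083/14385)*(-12) = -620332/4795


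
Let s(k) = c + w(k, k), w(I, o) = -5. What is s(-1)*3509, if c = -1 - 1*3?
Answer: -31581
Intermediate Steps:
c = -4 (c = -1 - 3 = -4)
s(k) = -9 (s(k) = -4 - 5 = -9)
s(-1)*3509 = -9*3509 = -31581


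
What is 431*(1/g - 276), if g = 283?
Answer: -33664117/283 ≈ -1.1895e+5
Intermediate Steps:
431*(1/g - 276) = 431*(1/283 - 276) = 431*(-78107/283) = -33664117/283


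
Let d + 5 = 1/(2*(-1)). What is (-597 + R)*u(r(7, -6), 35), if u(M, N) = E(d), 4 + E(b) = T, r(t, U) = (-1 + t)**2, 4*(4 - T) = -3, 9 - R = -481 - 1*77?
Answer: -45/2 ≈ -22.500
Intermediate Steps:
R = 567 (R = 9 - (-481 - 1*77) = 9 - (-481 - 77) = 9 - 1*(-558) = 9 + 558 = 567)
T = 19/4 (T = 4 - 1/4*(-3) = 4 + 3/4 = 19/4 ≈ 4.7500)
d = -11/2 (d = -5 + 1/(2*(-1)) = -5 + 1/(-2) = -5 - 1/2 = -11/2 ≈ -5.5000)
E(b) = 3/4 (E(b) = -4 + 19/4 = 3/4)
u(M, N) = 3/4
(-597 + R)*u(r(7, -6), 35) = (-597 + 567)*(3/4) = -30*3/4 = -45/2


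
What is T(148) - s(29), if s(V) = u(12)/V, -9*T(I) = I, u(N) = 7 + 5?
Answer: -4400/261 ≈ -16.858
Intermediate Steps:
u(N) = 12
T(I) = -I/9
s(V) = 12/V
T(148) - s(29) = -⅑*148 - 12/29 = -148/9 - 12/29 = -4400/261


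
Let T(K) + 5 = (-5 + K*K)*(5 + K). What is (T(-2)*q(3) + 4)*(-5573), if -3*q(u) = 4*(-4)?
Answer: 646468/3 ≈ 2.1549e+5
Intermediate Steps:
T(K) = -5 + (-5 + K**2)*(5 + K) (T(K) = -5 + (-5 + K*K)*(5 + K) = -5 + (-5 + K**2)*(5 + K))
q(u) = 16/3 (q(u) = -4*(-4)/3 = -1/3*(-16) = 16/3)
(T(-2)*q(3) + 4)*(-5573) = ((-30 + (-2)**3 - 5*(-2) + 5*(-2)**2)*(16/3) + 4)*(-5573) = ((-30 - 8 + 10 + 5*4)*(16/3) + 4)*(-5573) = ((-30 - 8 + 10 + 20)*(16/3) + 4)*(-5573) = (-8*16/3 + 4)*(-5573) = (-128/3 + 4)*(-5573) = -116/3*(-5573) = 646468/3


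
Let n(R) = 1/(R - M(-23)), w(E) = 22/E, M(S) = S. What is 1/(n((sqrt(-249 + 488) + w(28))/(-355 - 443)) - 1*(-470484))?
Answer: 184890948736733/86988241164539838480 - 133*sqrt(239)/12426891594934262640 ≈ 2.1255e-6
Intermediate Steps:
n(R) = 1/(23 + R) (n(R) = 1/(R - 1*(-23)) = 1/(R + 23) = 1/(23 + R))
1/(n((sqrt(-249 + 488) + w(28))/(-355 - 443)) - 1*(-470484)) = 1/(1/(23 + (sqrt(-249 + 488) + 22/28)/(-355 - 443)) - 1*(-470484)) = 1/(1/(23 + (sqrt(239) + 22*(1/28))/(-798)) + 470484) = 1/(1/(23 + (sqrt(239) + 11/14)*(-1/798)) + 470484) = 1/(1/(23 + (11/14 + sqrt(239))*(-1/798)) + 470484) = 1/(1/(23 + (-11/11172 - sqrt(239)/798)) + 470484) = 1/(1/(256945/11172 - sqrt(239)/798) + 470484) = 1/(470484 + 1/(256945/11172 - sqrt(239)/798))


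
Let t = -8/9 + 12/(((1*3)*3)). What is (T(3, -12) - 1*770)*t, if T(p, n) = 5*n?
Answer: -3320/9 ≈ -368.89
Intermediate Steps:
t = 4/9 (t = -8*⅑ + 12/((3*3)) = -8/9 + 12/9 = -8/9 + 12*(⅑) = -8/9 + 4/3 = 4/9 ≈ 0.44444)
(T(3, -12) - 1*770)*t = (5*(-12) - 1*770)*(4/9) = (-60 - 770)*(4/9) = -830*4/9 = -3320/9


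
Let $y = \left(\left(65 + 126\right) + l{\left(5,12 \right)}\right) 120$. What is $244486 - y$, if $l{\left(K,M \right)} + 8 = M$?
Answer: $221086$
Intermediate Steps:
$l{\left(K,M \right)} = -8 + M$
$y = 23400$ ($y = \left(\left(65 + 126\right) + \left(-8 + 12\right)\right) 120 = \left(191 + 4\right) 120 = 195 \cdot 120 = 23400$)
$244486 - y = 244486 - 23400 = 221086$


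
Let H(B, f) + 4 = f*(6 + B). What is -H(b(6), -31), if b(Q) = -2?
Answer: 128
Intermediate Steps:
H(B, f) = -4 + f*(6 + B)
-H(b(6), -31) = -(-4 + 6*(-31) - 2*(-31)) = -(-4 - 186 + 62) = -1*(-128) = 128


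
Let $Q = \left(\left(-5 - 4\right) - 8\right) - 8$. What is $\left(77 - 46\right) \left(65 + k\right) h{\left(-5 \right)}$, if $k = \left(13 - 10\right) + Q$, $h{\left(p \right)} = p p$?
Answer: $33325$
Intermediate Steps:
$Q = -25$ ($Q = \left(-9 - 8\right) - 8 = -17 - 8 = -25$)
$h{\left(p \right)} = p^{2}$
$k = -22$ ($k = \left(13 - 10\right) - 25 = 3 - 25 = -22$)
$\left(77 - 46\right) \left(65 + k\right) h{\left(-5 \right)} = \left(77 - 46\right) \left(65 - 22\right) \left(-5\right)^{2} = 31 \cdot 43 \cdot 25 = 1333 \cdot 25 = 33325$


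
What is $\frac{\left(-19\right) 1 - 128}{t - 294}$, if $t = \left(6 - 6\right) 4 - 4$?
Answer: $\frac{147}{298} \approx 0.49329$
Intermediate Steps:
$t = -4$ ($t = \left(6 - 6\right) 4 - 4 = 0 \cdot 4 - 4 = 0 - 4 = -4$)
$\frac{\left(-19\right) 1 - 128}{t - 294} = \frac{\left(-19\right) 1 - 128}{-4 - 294} = \frac{-19 - 128}{-298} = \left(-147\right) \left(- \frac{1}{298}\right) = \frac{147}{298}$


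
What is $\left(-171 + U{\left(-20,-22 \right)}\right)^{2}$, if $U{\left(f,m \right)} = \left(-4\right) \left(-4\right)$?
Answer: $24025$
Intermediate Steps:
$U{\left(f,m \right)} = 16$
$\left(-171 + U{\left(-20,-22 \right)}\right)^{2} = \left(-171 + 16\right)^{2} = \left(-155\right)^{2} = 24025$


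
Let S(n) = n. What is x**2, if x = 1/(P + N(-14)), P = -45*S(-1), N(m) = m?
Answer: 1/961 ≈ 0.0010406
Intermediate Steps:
P = 45 (P = -45*(-1) = 45)
x = 1/31 (x = 1/(45 - 14) = 1/31 ≈ 0.032258)
x**2 = (1/31)**2 = 1/961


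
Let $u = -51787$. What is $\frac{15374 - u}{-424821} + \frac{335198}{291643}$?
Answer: $\frac{40937371345}{41298690301} \approx 0.99125$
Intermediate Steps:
$\frac{15374 - u}{-424821} + \frac{335198}{291643} = \frac{15374 - -51787}{-424821} + \frac{335198}{291643} = \left(15374 + 51787\right) \left(- \frac{1}{424821}\right) + 335198 \cdot \frac{1}{291643} = 67161 \left(- \frac{1}{424821}\right) + \frac{335198}{291643} = - \frac{22387}{141607} + \frac{335198}{291643} = \frac{40937371345}{41298690301}$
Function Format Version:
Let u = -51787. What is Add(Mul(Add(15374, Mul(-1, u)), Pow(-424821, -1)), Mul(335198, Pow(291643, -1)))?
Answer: Rational(40937371345, 41298690301) ≈ 0.99125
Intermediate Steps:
Add(Mul(Add(15374, Mul(-1, u)), Pow(-424821, -1)), Mul(335198, Pow(291643, -1))) = Add(Mul(Add(15374, Mul(-1, -51787)), Pow(-424821, -1)), Mul(335198, Pow(291643, -1))) = Add(Mul(Add(15374, 51787), Rational(-1, 424821)), Mul(335198, Rational(1, 291643))) = Add(Mul(67161, Rational(-1, 424821)), Rational(335198, 291643)) = Add(Rational(-22387, 141607), Rational(335198, 291643)) = Rational(40937371345, 41298690301)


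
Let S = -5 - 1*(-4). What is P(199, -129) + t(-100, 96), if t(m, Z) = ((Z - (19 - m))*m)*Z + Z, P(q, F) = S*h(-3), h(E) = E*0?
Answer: 220896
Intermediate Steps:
h(E) = 0
S = -1 (S = -5 + 4 = -1)
P(q, F) = 0 (P(q, F) = -1*0 = 0)
t(m, Z) = Z + Z*m*(-19 + Z + m) (t(m, Z) = ((Z + (-19 + m))*m)*Z + Z = ((-19 + Z + m)*m)*Z + Z = (m*(-19 + Z + m))*Z + Z = Z*m*(-19 + Z + m) + Z = Z + Z*m*(-19 + Z + m))
P(199, -129) + t(-100, 96) = 0 + 96*(1 + (-100)² - 19*(-100) + 96*(-100)) = 0 + 96*(1 + 10000 + 1900 - 9600) = 0 + 96*2301 = 0 + 220896 = 220896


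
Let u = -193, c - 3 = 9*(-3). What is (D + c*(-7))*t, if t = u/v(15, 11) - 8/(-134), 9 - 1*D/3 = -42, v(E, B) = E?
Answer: -1377197/335 ≈ -4111.0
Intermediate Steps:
c = -24 (c = 3 + 9*(-3) = 3 - 27 = -24)
D = 153 (D = 27 - 3*(-42) = 27 + 126 = 153)
t = -12871/1005 (t = -193/15 - 8/(-134) = -193*1/15 - 8*(-1/134) = -193/15 + 4/67 = -12871/1005 ≈ -12.807)
(D + c*(-7))*t = (153 - 24*(-7))*(-12871/1005) = (153 + 168)*(-12871/1005) = 321*(-12871/1005) = -1377197/335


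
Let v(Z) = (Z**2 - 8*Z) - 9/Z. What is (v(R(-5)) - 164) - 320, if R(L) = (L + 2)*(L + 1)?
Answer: -1747/4 ≈ -436.75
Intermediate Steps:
R(L) = (1 + L)*(2 + L) (R(L) = (2 + L)*(1 + L) = (1 + L)*(2 + L))
v(Z) = Z**2 - 9/Z - 8*Z
(v(R(-5)) - 164) - 320 = ((-9 + (2 + (-5)**2 + 3*(-5))**2*(-8 + (2 + (-5)**2 + 3*(-5))))/(2 + (-5)**2 + 3*(-5)) - 164) - 320 = ((-9 + (2 + 25 - 15)**2*(-8 + (2 + 25 - 15)))/(2 + 25 - 15) - 164) - 320 = ((-9 + 12**2*(-8 + 12))/12 - 164) - 320 = ((-9 + 144*4)/12 - 164) - 320 = ((-9 + 576)/12 - 164) - 320 = ((1/12)*567 - 164) - 320 = (189/4 - 164) - 320 = -467/4 - 320 = -1747/4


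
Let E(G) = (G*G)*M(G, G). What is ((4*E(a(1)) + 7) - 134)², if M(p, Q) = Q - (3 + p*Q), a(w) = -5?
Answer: 11744329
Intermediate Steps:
M(p, Q) = -3 + Q - Q*p (M(p, Q) = Q - (3 + Q*p) = Q + (-3 - Q*p) = -3 + Q - Q*p)
E(G) = G²*(-3 + G - G²) (E(G) = (G*G)*(-3 + G - G*G) = G²*(-3 + G - G²))
((4*E(a(1)) + 7) - 134)² = ((4*((-5)²*(-3 - 5 - 1*(-5)²)) + 7) - 134)² = ((4*(25*(-3 - 5 - 1*25)) + 7) - 134)² = ((4*(25*(-3 - 5 - 25)) + 7) - 134)² = ((4*(25*(-33)) + 7) - 134)² = ((4*(-825) + 7) - 134)² = ((-3300 + 7) - 134)² = (-3293 - 134)² = (-3427)² = 11744329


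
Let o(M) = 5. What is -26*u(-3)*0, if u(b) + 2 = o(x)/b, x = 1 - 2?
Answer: 0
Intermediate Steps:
x = -1
u(b) = -2 + 5/b
-26*u(-3)*0 = -26*(-2 + 5/(-3))*0 = -26*(-2 + 5*(-⅓))*0 = -26*(-2 - 5/3)*0 = -26*(-11/3)*0 = (286/3)*0 = 0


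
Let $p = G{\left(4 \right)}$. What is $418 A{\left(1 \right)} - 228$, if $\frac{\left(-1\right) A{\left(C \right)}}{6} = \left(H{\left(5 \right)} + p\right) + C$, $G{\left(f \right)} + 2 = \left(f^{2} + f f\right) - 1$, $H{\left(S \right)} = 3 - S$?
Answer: $-70452$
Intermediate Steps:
$G{\left(f \right)} = -3 + 2 f^{2}$ ($G{\left(f \right)} = -2 - \left(1 - f^{2} - f f\right) = -2 + \left(\left(f^{2} + f^{2}\right) - 1\right) = -2 + \left(2 f^{2} - 1\right) = -2 + \left(-1 + 2 f^{2}\right) = -3 + 2 f^{2}$)
$p = 29$ ($p = -3 + 2 \cdot 4^{2} = -3 + 2 \cdot 16 = -3 + 32 = 29$)
$A{\left(C \right)} = -162 - 6 C$ ($A{\left(C \right)} = - 6 \left(\left(\left(3 - 5\right) + 29\right) + C\right) = - 6 \left(\left(-2 + 29\right) + C\right) = - 6 \left(27 + C\right) = -162 - 6 C$)
$418 A{\left(1 \right)} - 228 = 418 \left(-162 - 6\right) - 228 = 418 \left(-168\right) - 228 = -70224 - 228 = -70452$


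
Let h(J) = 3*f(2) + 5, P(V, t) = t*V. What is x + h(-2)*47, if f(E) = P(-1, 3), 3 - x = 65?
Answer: -250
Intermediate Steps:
x = -62 (x = 3 - 1*65 = 3 - 65 = -62)
P(V, t) = V*t
f(E) = -3 (f(E) = -1*3 = -3)
h(J) = -4 (h(J) = 3*(-3) + 5 = -9 + 5 = -4)
x + h(-2)*47 = -62 - 4*47 = -62 - 188 = -250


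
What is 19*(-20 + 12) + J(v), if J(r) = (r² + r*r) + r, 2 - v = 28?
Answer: 1174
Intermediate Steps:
v = -26 (v = 2 - 1*28 = 2 - 28 = -26)
J(r) = r + 2*r² (J(r) = (r² + r²) + r = 2*r² + r = r + 2*r²)
19*(-20 + 12) + J(v) = 19*(-20 + 12) - 26*(1 + 2*(-26)) = 19*(-8) - 26*(1 - 52) = -152 - 26*(-51) = -152 + 1326 = 1174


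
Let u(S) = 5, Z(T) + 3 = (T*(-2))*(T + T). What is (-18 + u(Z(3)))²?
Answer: 169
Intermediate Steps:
Z(T) = -3 - 4*T² (Z(T) = -3 + (T*(-2))*(T + T) = -3 + (-2*T)*(2*T) = -3 - 4*T²)
(-18 + u(Z(3)))² = (-18 + 5)² = (-13)² = 169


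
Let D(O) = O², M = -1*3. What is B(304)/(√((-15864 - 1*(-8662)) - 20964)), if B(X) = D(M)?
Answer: -9*I*√28166/28166 ≈ -0.053627*I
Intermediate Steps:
M = -3
B(X) = 9 (B(X) = (-3)² = 9)
B(304)/(√((-15864 - 1*(-8662)) - 20964)) = 9/(√((-15864 - 1*(-8662)) - 20964)) = 9/(√((-15864 + 8662) - 20964)) = 9/(√(-7202 - 20964)) = 9/(√(-28166)) = 9/((I*√28166)) = 9*(-I*√28166/28166) = -9*I*√28166/28166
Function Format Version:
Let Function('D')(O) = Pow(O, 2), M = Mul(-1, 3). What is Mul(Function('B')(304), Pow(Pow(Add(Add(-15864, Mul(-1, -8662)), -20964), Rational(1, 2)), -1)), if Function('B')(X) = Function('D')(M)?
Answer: Mul(Rational(-9, 28166), I, Pow(28166, Rational(1, 2))) ≈ Mul(-0.053627, I)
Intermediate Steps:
M = -3
Function('B')(X) = 9 (Function('B')(X) = Pow(-3, 2) = 9)
Mul(Function('B')(304), Pow(Pow(Add(Add(-15864, Mul(-1, -8662)), -20964), Rational(1, 2)), -1)) = Mul(9, Pow(Pow(Add(Add(-15864, Mul(-1, -8662)), -20964), Rational(1, 2)), -1)) = Mul(9, Pow(Pow(Add(Add(-15864, 8662), -20964), Rational(1, 2)), -1)) = Mul(9, Pow(Pow(Add(-7202, -20964), Rational(1, 2)), -1)) = Mul(9, Pow(Pow(-28166, Rational(1, 2)), -1)) = Mul(9, Pow(Mul(I, Pow(28166, Rational(1, 2))), -1)) = Mul(9, Mul(Rational(-1, 28166), I, Pow(28166, Rational(1, 2)))) = Mul(Rational(-9, 28166), I, Pow(28166, Rational(1, 2)))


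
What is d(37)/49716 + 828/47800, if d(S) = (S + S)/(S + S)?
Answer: 5151581/297053100 ≈ 0.017342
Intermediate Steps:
d(S) = 1 (d(S) = (2*S)/((2*S)) = (2*S)*(1/(2*S)) = 1)
d(37)/49716 + 828/47800 = 1/49716 + 828/47800 = 1*(1/49716) + 828*(1/47800) = 1/49716 + 207/11950 = 5151581/297053100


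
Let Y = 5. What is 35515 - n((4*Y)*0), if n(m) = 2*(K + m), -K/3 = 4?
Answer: 35539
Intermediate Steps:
K = -12 (K = -3*4 = -12)
n(m) = -24 + 2*m (n(m) = 2*(-12 + m) = -24 + 2*m)
35515 - n((4*Y)*0) = 35515 - (-24 + 2*((4*5)*0)) = 35515 - (-24 + 2*(20*0)) = 35515 - (-24 + 2*0) = 35515 - (-24 + 0) = 35515 - 1*(-24) = 35515 + 24 = 35539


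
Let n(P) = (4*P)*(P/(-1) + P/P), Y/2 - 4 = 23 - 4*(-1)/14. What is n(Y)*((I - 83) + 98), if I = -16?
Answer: 573000/49 ≈ 11694.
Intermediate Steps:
Y = 382/7 (Y = 8 + 2*(23 - 4*(-1)/14) = 8 + 2*(23 + 4*(1/14)) = 8 + 2*(23 + 2/7) = 8 + 2*(163/7) = 8 + 326/7 = 382/7 ≈ 54.571)
n(P) = 4*P*(1 - P) (n(P) = (4*P)*(P*(-1) + 1) = (4*P)*(-P + 1) = (4*P)*(1 - P) = 4*P*(1 - P))
n(Y)*((I - 83) + 98) = (4*(382/7)*(1 - 1*382/7))*((-16 - 83) + 98) = (4*(382/7)*(1 - 382/7))*(-99 + 98) = (4*(382/7)*(-375/7))*(-1) = -573000/49*(-1) = 573000/49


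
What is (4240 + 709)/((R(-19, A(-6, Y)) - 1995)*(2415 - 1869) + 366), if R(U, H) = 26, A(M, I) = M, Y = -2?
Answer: -4949/1074708 ≈ -0.0046050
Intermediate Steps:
(4240 + 709)/((R(-19, A(-6, Y)) - 1995)*(2415 - 1869) + 366) = (4240 + 709)/((26 - 1995)*(2415 - 1869) + 366) = 4949/(-1969*546 + 366) = 4949/(-1075074 + 366) = 4949/(-1074708) = 4949*(-1/1074708) = -4949/1074708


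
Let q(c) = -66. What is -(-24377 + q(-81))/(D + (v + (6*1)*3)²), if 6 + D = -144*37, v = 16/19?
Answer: -8823923/1797410 ≈ -4.9092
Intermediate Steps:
v = 16/19 (v = 16*(1/19) = 16/19 ≈ 0.84210)
D = -5334 (D = -6 - 144*37 = -6 - 5328 = -5334)
-(-24377 + q(-81))/(D + (v + (6*1)*3)²) = -(-24377 - 66)/(-5334 + (16/19 + (6*1)*3)²) = -(-24443)/(-5334 + (16/19 + 6*3)²) = -(-24443)/(-5334 + (16/19 + 18)²) = -(-24443)/(-5334 + (358/19)²) = -(-24443)/(-5334 + 128164/361) = -(-24443)/(-1797410/361) = -(-24443)*(-361)/1797410 = -1*8823923/1797410 = -8823923/1797410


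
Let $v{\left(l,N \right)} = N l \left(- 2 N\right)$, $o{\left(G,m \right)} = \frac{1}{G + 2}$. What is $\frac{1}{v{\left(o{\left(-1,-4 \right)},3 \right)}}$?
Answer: $- \frac{1}{18} \approx -0.055556$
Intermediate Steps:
$o{\left(G,m \right)} = \frac{1}{2 + G}$
$v{\left(l,N \right)} = - 2 l N^{2}$
$\frac{1}{v{\left(o{\left(-1,-4 \right)},3 \right)}} = \frac{1}{\left(-2\right) \frac{1}{2 - 1} \cdot 3^{2}} = \frac{1}{\left(-2\right) 1^{-1} \cdot 9} = \frac{1}{\left(-2\right) 1 \cdot 9} = \frac{1}{-18} = - \frac{1}{18}$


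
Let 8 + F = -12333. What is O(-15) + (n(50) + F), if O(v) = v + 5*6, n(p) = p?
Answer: -12276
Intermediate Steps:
F = -12341 (F = -8 - 12333 = -12341)
O(v) = 30 + v (O(v) = v + 30 = 30 + v)
O(-15) + (n(50) + F) = (30 - 15) + (50 - 12341) = 15 - 12291 = -12276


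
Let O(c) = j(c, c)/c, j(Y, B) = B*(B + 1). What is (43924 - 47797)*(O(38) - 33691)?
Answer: 130334196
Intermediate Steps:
j(Y, B) = B*(1 + B)
O(c) = 1 + c (O(c) = (c*(1 + c))/c = 1 + c)
(43924 - 47797)*(O(38) - 33691) = (43924 - 47797)*((1 + 38) - 33691) = -3873*(39 - 33691) = -3873*(-33652) = 130334196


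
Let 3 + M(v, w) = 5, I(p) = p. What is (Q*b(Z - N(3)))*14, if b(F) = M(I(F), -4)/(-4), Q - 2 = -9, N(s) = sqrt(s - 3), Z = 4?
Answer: 49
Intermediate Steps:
N(s) = sqrt(-3 + s)
Q = -7 (Q = 2 - 9 = -7)
M(v, w) = 2 (M(v, w) = -3 + 5 = 2)
b(F) = -1/2 (b(F) = 2/(-4) = 2*(-1/4) = -1/2)
(Q*b(Z - N(3)))*14 = -7*(-1/2)*14 = (7/2)*14 = 49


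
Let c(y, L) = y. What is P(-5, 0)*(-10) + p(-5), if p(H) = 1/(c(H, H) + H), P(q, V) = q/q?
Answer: -101/10 ≈ -10.100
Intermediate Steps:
P(q, V) = 1
p(H) = 1/(2*H) (p(H) = 1/(H + H) = 1/(2*H))
P(-5, 0)*(-10) + p(-5) = 1*(-10) + (½)/(-5) = -10 + (½)*(-⅕) = -10 - ⅒ = -101/10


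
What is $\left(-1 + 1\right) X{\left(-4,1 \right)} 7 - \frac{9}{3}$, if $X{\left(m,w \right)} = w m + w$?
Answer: $-3$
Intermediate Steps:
$X{\left(m,w \right)} = w + m w$ ($X{\left(m,w \right)} = m w + w = w + m w$)
$\left(-1 + 1\right) X{\left(-4,1 \right)} 7 - \frac{9}{3} = \left(-1 + 1\right) 1 \left(1 - 4\right) 7 - \frac{9}{3} = 0 \cdot 1 \left(-3\right) 7 - 3 = 0 \left(-3\right) 7 - 3 = 0 \cdot 7 - 3 = 0 - 3 = -3$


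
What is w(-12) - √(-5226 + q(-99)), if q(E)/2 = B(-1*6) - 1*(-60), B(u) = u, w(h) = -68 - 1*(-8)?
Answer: -60 - I*√5118 ≈ -60.0 - 71.54*I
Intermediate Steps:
w(h) = -60 (w(h) = -68 + 8 = -60)
q(E) = 108 (q(E) = 2*(-1*6 - 1*(-60)) = 2*(-6 + 60) = 2*54 = 108)
w(-12) - √(-5226 + q(-99)) = -60 - √(-5226 + 108) = -60 - √(-5118) = -60 - I*√5118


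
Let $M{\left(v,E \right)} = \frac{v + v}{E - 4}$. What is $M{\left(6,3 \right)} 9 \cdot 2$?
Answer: $-216$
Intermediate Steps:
$M{\left(v,E \right)} = \frac{2 v}{-4 + E}$
$M{\left(6,3 \right)} 9 \cdot 2 = 2 \cdot 6 \frac{1}{-4 + 3} \cdot 9 \cdot 2 = 2 \cdot 6 \frac{1}{-1} \cdot 9 \cdot 2 = 2 \cdot 6 \left(-1\right) 9 \cdot 2 = \left(-12\right) 9 \cdot 2 = \left(-108\right) 2 = -216$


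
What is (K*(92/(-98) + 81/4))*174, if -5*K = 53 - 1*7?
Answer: -1514757/49 ≈ -30913.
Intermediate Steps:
K = -46/5 (K = -(53 - 1*7)/5 = -(53 - 7)/5 = -⅕*46 = -46/5 ≈ -9.2000)
(K*(92/(-98) + 81/4))*174 = -46*(92/(-98) + 81/4)/5*174 = -46*(92*(-1/98) + 81*(¼))/5*174 = -46*(-46/49 + 81/4)/5*174 = -46/5*3785/196*174 = -17411/98*174 = -1514757/49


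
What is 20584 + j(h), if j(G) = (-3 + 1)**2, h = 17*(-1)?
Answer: 20588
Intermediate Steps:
h = -17
j(G) = 4 (j(G) = (-2)**2 = 4)
20584 + j(h) = 20584 + 4 = 20588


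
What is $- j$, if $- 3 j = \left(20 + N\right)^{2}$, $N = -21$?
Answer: $\frac{1}{3} \approx 0.33333$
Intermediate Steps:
$j = - \frac{1}{3}$ ($j = - \frac{\left(20 - 21\right)^{2}}{3} = - \frac{\left(-1\right)^{2}}{3} = \left(- \frac{1}{3}\right) 1 = - \frac{1}{3} \approx -0.33333$)
$- j = \left(-1\right) \left(- \frac{1}{3}\right) = \frac{1}{3}$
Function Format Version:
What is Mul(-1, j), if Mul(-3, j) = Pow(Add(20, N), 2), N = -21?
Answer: Rational(1, 3) ≈ 0.33333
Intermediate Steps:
j = Rational(-1, 3) (j = Mul(Rational(-1, 3), Pow(Add(20, -21), 2)) = Mul(Rational(-1, 3), Pow(-1, 2)) = Mul(Rational(-1, 3), 1) = Rational(-1, 3) ≈ -0.33333)
Mul(-1, j) = Mul(-1, Rational(-1, 3)) = Rational(1, 3)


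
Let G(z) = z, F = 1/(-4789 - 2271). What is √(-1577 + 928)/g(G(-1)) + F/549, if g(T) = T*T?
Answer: -1/3875940 + I*√649 ≈ -2.58e-7 + 25.475*I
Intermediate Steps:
F = -1/7060 (F = 1/(-7060) = -1/7060 ≈ -0.00014164)
g(T) = T²
√(-1577 + 928)/g(G(-1)) + F/549 = √(-1577 + 928)/((-1)²) - 1/7060/549 = √(-649)/1 - 1/7060*1/549 = (I*√649)*1 - 1/3875940 = I*√649 - 1/3875940 = -1/3875940 + I*√649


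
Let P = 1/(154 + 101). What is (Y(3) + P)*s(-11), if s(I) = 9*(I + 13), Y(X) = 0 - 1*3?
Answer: -4584/85 ≈ -53.929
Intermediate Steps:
Y(X) = -3 (Y(X) = 0 - 3 = -3)
P = 1/255 ≈ 0.0039216
s(I) = 117 + 9*I (s(I) = 9*(13 + I) = 117 + 9*I)
(Y(3) + P)*s(-11) = (-3 + 1/255)*(117 + 9*(-11)) = -764*(117 - 99)/255 = -764/255*18 = -4584/85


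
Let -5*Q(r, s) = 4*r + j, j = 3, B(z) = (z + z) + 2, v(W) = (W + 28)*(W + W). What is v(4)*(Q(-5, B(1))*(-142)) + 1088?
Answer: -612544/5 ≈ -1.2251e+5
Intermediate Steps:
v(W) = 2*W*(28 + W) (v(W) = (28 + W)*(2*W) = 2*W*(28 + W))
B(z) = 2 + 2*z (B(z) = 2*z + 2 = 2 + 2*z)
Q(r, s) = -⅗ - 4*r/5 (Q(r, s) = -(4*r + 3)/5 = -(3 + 4*r)/5 = -⅗ - 4*r/5)
v(4)*(Q(-5, B(1))*(-142)) + 1088 = (2*4*(28 + 4))*((-⅗ - ⅘*(-5))*(-142)) + 1088 = (2*4*32)*((-⅗ + 4)*(-142)) + 1088 = 256*((17/5)*(-142)) + 1088 = 256*(-2414/5) + 1088 = -617984/5 + 1088 = -612544/5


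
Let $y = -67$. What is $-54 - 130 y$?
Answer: $8656$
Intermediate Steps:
$-54 - 130 y = -54 - -8710 = -54 + 8710 = 8656$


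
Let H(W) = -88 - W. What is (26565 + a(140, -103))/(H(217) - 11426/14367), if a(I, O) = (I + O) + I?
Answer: -384202314/4393361 ≈ -87.451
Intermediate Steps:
a(I, O) = O + 2*I
(26565 + a(140, -103))/(H(217) - 11426/14367) = (26565 + (-103 + 2*140))/((-88 - 1*217) - 11426/14367) = (26565 + (-103 + 280))/((-88 - 217) - 11426*1/14367) = (26565 + 177)/(-305 - 11426/14367) = 26742/(-4393361/14367) = 26742*(-14367/4393361) = -384202314/4393361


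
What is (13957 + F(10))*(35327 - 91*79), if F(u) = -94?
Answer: 390077094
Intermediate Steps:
(13957 + F(10))*(35327 - 91*79) = (13957 - 94)*(35327 - 91*79) = 13863*(35327 - 7189) = 13863*28138 = 390077094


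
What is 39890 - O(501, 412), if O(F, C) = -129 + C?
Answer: 39607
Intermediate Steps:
39890 - O(501, 412) = 39890 - (-129 + 412) = 39890 - 1*283 = 39890 - 283 = 39607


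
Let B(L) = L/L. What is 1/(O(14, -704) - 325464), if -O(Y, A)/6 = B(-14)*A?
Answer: -1/321240 ≈ -3.1129e-6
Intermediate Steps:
B(L) = 1
O(Y, A) = -6*A
1/(O(14, -704) - 325464) = 1/(-6*(-704) - 325464) = 1/(4224 - 325464) = 1/(-321240) = -1/321240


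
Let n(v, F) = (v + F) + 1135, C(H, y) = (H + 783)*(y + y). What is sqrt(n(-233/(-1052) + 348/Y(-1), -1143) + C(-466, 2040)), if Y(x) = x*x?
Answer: sqrt(357935802479)/526 ≈ 1137.4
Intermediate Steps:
Y(x) = x**2
C(H, y) = 2*y*(783 + H) (C(H, y) = (783 + H)*(2*y) = 2*y*(783 + H))
n(v, F) = 1135 + F + v (n(v, F) = (F + v) + 1135 = 1135 + F + v)
sqrt(n(-233/(-1052) + 348/Y(-1), -1143) + C(-466, 2040)) = sqrt((1135 - 1143 + (-233/(-1052) + 348/((-1)**2))) + 2*2040*(783 - 466)) = sqrt((1135 - 1143 + (-233*(-1/1052) + 348/1)) + 2*2040*317) = sqrt((1135 - 1143 + (233/1052 + 348*1)) + 1293360) = sqrt((1135 - 1143 + (233/1052 + 348)) + 1293360) = sqrt((1135 - 1143 + 366329/1052) + 1293360) = sqrt(357913/1052 + 1293360) = sqrt(1360972633/1052) = sqrt(357935802479)/526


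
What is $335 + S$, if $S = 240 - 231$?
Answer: $344$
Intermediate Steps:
$S = 9$
$335 + S = 335 + 9 = 344$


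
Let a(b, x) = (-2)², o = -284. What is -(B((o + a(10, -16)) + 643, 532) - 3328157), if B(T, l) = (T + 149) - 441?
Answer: 3328086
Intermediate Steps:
a(b, x) = 4
B(T, l) = -292 + T (B(T, l) = (149 + T) - 441 = -292 + T)
-(B((o + a(10, -16)) + 643, 532) - 3328157) = -((-292 + ((-284 + 4) + 643)) - 3328157) = -((-292 + (-280 + 643)) - 3328157) = -((-292 + 363) - 3328157) = -(71 - 3328157) = -1*(-3328086) = 3328086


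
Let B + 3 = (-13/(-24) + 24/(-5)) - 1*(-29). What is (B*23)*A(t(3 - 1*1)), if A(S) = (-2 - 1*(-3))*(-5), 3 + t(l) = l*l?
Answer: -60007/24 ≈ -2500.3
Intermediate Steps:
t(l) = -3 + l**2 (t(l) = -3 + l*l = -3 + l**2)
B = 2609/120 (B = -3 + ((-13/(-24) + 24/(-5)) - 1*(-29)) = -3 + ((-13*(-1/24) + 24*(-1/5)) + 29) = -3 + ((13/24 - 24/5) + 29) = -3 + (-511/120 + 29) = -3 + 2969/120 = 2609/120 ≈ 21.742)
A(S) = -5 (A(S) = (-2 + 3)*(-5) = 1*(-5) = -5)
(B*23)*A(t(3 - 1*1)) = ((2609/120)*23)*(-5) = (60007/120)*(-5) = -60007/24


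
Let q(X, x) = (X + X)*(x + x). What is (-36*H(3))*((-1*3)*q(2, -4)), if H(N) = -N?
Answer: 10368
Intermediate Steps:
q(X, x) = 4*X*x (q(X, x) = (2*X)*(2*x) = 4*X*x)
(-36*H(3))*((-1*3)*q(2, -4)) = (-(-36)*3)*((-1*3)*(4*2*(-4))) = (-36*(-3))*(-3*(-32)) = 108*96 = 10368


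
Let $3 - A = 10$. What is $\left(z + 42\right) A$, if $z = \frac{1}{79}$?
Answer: $- \frac{23233}{79} \approx -294.09$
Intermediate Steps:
$A = -7$ ($A = 3 - 10 = -7$)
$z = \frac{1}{79} \approx 0.012658$
$\left(z + 42\right) A = \left(\frac{1}{79} + 42\right) \left(-7\right) = \frac{3319}{79} \left(-7\right) = - \frac{23233}{79}$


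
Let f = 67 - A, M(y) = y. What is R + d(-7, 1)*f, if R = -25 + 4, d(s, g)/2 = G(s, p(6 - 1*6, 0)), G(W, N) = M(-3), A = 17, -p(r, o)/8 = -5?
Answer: -321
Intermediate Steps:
p(r, o) = 40 (p(r, o) = -8*(-5) = 40)
G(W, N) = -3
d(s, g) = -6 (d(s, g) = 2*(-3) = -6)
f = 50 (f = 67 - 1*17 = 67 - 17 = 50)
R = -21
R + d(-7, 1)*f = -21 - 6*50 = -21 - 300 = -321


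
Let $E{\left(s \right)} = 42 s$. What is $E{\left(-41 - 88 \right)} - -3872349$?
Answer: $3866931$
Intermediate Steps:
$E{\left(-41 - 88 \right)} - -3872349 = 42 \left(-41 - 88\right) - -3872349 = 42 \left(-129\right) + 3872349 = -5418 + 3872349 = 3866931$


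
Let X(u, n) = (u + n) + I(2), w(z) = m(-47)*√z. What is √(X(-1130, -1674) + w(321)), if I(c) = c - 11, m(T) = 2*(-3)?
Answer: √(-2813 - 6*√321) ≈ 54.042*I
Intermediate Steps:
m(T) = -6
w(z) = -6*√z
I(c) = -11 + c
X(u, n) = -9 + n + u (X(u, n) = (u + n) + (-11 + 2) = (n + u) - 9 = -9 + n + u)
√(X(-1130, -1674) + w(321)) = √((-9 - 1674 - 1130) - 6*√321) = √(-2813 - 6*√321)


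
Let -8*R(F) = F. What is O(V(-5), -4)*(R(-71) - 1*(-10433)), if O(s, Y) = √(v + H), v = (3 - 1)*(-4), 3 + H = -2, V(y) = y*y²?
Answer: 83535*I*√13/8 ≈ 37649.0*I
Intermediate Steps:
R(F) = -F/8
V(y) = y³
H = -5 (H = -3 - 2 = -5)
v = -8 (v = 2*(-4) = -8)
O(s, Y) = I*√13 (O(s, Y) = √(-8 - 5) = √(-13) = I*√13)
O(V(-5), -4)*(R(-71) - 1*(-10433)) = (I*√13)*(-⅛*(-71) - 1*(-10433)) = (I*√13)*(71/8 + 10433) = (I*√13)*(83535/8) = 83535*I*√13/8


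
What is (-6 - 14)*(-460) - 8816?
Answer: 384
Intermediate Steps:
(-6 - 14)*(-460) - 8816 = -20*(-460) - 8816 = 9200 - 8816 = 384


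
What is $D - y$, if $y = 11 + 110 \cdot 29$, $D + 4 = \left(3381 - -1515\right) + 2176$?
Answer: $3867$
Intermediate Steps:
$D = 7068$ ($D = -4 + \left(\left(3381 - -1515\right) + 2176\right) = -4 + \left(\left(3381 + \left(-3791 + 5306\right)\right) + 2176\right) = -4 + \left(\left(3381 + 1515\right) + 2176\right) = -4 + \left(4896 + 2176\right) = -4 + 7072 = 7068$)
$y = 3201$ ($y = 11 + 3190 = 3201$)
$D - y = 7068 - 3201 = 3867$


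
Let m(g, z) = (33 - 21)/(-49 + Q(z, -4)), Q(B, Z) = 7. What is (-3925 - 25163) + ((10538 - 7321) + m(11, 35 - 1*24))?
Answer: -181099/7 ≈ -25871.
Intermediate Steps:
m(g, z) = -2/7 (m(g, z) = (33 - 21)/(-49 + 7) = 12/(-42) = 12*(-1/42) = -2/7)
(-3925 - 25163) + ((10538 - 7321) + m(11, 35 - 1*24)) = (-3925 - 25163) + ((10538 - 7321) - 2/7) = -29088 + (3217 - 2/7) = -29088 + 22517/7 = -181099/7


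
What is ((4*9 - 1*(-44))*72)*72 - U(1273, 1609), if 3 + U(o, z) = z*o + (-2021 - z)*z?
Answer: 4207136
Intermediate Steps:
U(o, z) = -3 + o*z + z*(-2021 - z) (U(o, z) = -3 + (z*o + (-2021 - z)*z) = -3 + (o*z + z*(-2021 - z)) = -3 + o*z + z*(-2021 - z))
((4*9 - 1*(-44))*72)*72 - U(1273, 1609) = ((4*9 - 1*(-44))*72)*72 - (-3 - 1*1609**2 - 2021*1609 + 1273*1609) = ((36 + 44)*72)*72 - (-3 - 1*2588881 - 3251789 + 2048257) = (80*72)*72 - (-3 - 2588881 - 3251789 + 2048257) = 5760*72 - 1*(-3792416) = 414720 + 3792416 = 4207136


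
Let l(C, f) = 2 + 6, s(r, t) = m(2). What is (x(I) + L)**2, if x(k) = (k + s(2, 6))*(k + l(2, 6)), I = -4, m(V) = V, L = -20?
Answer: 784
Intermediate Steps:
s(r, t) = 2
l(C, f) = 8
x(k) = (2 + k)*(8 + k) (x(k) = (k + 2)*(k + 8) = (2 + k)*(8 + k))
(x(I) + L)**2 = ((16 + (-4)**2 + 10*(-4)) - 20)**2 = ((16 + 16 - 40) - 20)**2 = (-8 - 20)**2 = (-28)**2 = 784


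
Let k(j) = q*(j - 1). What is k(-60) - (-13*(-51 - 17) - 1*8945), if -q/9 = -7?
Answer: 4218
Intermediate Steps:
q = 63 (q = -9*(-7) = 63)
k(j) = -63 + 63*j (k(j) = 63*(j - 1) = 63*(-1 + j) = -63 + 63*j)
k(-60) - (-13*(-51 - 17) - 1*8945) = (-63 + 63*(-60)) - (-13*(-51 - 17) - 1*8945) = (-63 - 3780) - (-13*(-68) - 8945) = -3843 - (884 - 8945) = -3843 - 1*(-8061) = -3843 + 8061 = 4218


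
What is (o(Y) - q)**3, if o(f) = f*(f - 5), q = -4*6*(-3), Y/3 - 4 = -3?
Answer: -474552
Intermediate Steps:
Y = 3 (Y = 12 + 3*(-3) = 12 - 9 = 3)
q = 72 (q = -24*(-3) = 72)
o(f) = f*(-5 + f)
(o(Y) - q)**3 = (3*(-5 + 3) - 1*72)**3 = (3*(-2) - 72)**3 = (-6 - 72)**3 = (-78)**3 = -474552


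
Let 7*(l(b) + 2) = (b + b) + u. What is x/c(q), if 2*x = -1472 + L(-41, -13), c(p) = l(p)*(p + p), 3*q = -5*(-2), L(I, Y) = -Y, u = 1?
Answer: 91917/760 ≈ 120.94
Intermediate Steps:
l(b) = -13/7 + 2*b/7 (l(b) = -2 + ((b + b) + 1)/7 = -2 + (2*b + 1)/7 = -2 + (1 + 2*b)/7 = -2 + (⅐ + 2*b/7) = -13/7 + 2*b/7)
q = 10/3 (q = (-5*(-2))/3 = (⅓)*10 = 10/3 ≈ 3.3333)
c(p) = 2*p*(-13/7 + 2*p/7) (c(p) = (-13/7 + 2*p/7)*(p + p) = (-13/7 + 2*p/7)*(2*p) = 2*p*(-13/7 + 2*p/7))
x = -1459/2 (x = (-1472 - 1*(-13))/2 = (-1472 + 13)/2 = (½)*(-1459) = -1459/2 ≈ -729.50)
x/c(q) = -1459*21/(20*(-13 + 2*(10/3)))/2 = -1459*21/(20*(-13 + 20/3))/2 = -1459/(2*((2/7)*(10/3)*(-19/3))) = -1459/(2*(-380/63)) = -1459/2*(-63/380) = 91917/760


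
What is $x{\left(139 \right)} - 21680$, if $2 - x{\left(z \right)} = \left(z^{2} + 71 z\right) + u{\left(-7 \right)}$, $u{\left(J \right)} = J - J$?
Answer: $-50868$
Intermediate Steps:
$u{\left(J \right)} = 0$
$x{\left(z \right)} = 2 - z^{2} - 71 z$ ($x{\left(z \right)} = 2 - \left(\left(z^{2} + 71 z\right) + 0\right) = 2 - \left(z^{2} + 71 z\right) = 2 - z^{2} - 71 z$)
$x{\left(139 \right)} - 21680 = \left(2 - 139^{2} - 9869\right) - 21680 = \left(2 - 19321 - 9869\right) - 21680 = -29188 - 21680 = -50868$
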